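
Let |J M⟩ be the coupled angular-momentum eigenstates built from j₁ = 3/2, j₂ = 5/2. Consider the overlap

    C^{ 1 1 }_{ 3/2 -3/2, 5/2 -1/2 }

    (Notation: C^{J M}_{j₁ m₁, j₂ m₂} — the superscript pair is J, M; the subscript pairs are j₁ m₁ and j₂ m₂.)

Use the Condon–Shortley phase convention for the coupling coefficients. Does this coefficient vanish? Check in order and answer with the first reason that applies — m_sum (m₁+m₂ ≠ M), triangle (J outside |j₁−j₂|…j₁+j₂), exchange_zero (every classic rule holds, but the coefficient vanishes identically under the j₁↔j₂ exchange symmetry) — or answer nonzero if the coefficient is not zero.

m-sum: m₁+m₂ = -3/2+(-1/2) = -2, M = 1  ✗ ⇒ coefficient is 0

m_sum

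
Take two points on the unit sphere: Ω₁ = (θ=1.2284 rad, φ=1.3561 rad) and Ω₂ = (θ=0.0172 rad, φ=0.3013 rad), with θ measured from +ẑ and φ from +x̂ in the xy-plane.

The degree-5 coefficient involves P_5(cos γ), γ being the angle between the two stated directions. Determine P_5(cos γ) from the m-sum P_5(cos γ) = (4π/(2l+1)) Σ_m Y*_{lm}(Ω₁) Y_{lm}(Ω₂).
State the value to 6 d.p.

0.326955

Expand P_5 via completeness: Σ_{m} conj(Y_{5,m}) at Ω₁ times Y_{5,m} at Ω₂ —
  term(m=-5) = (0.000000, -0.000000)   from Y*(Ω₁)=(0.302490, 0.164198), Y(Ω₂)=(0.000000, -0.000000)
  term(m=-4) = (-0.000000, -0.000000)   from Y*(Ω₁)=(0.253466, -0.293692), Y(Ω₂)=(0.000000, -0.000000)
  term(m=-3) = (-0.000000, -0.000000)   from Y*(Ω₁)=(-0.002522, -0.003358), Y(Ω₂)=(0.000009, -0.000011)
  term(m=-2) = (0.000172, -0.000287)   from Y*(Ω₁)=(0.303802, -0.139107), Y(Ω₂)=(0.000826, -0.000568)
  term(m=-1) = (-0.002040, -0.003596)   from Y*(Ω₁)=(-0.020009, -0.091761), Y(Ω₂)=(0.042040, -0.013064)
  term(m=+0) = (0.289937, 0.000000)   from Y*(Ω₁)=(0.310582, -0.000000), Y(Ω₂)=(0.933528, 0.000000)
  term(m=+1) = (-0.002040, 0.003596)   from Y*(Ω₁)=(0.020009, -0.091761), Y(Ω₂)=(-0.042040, -0.013064)
  term(m=+2) = (0.000172, 0.000287)   from Y*(Ω₁)=(0.303802, 0.139107), Y(Ω₂)=(0.000826, 0.000568)
  term(m=+3) = (-0.000000, 0.000000)   from Y*(Ω₁)=(0.002522, -0.003358), Y(Ω₂)=(-0.000009, -0.000011)
  term(m=+4) = (-0.000000, 0.000000)   from Y*(Ω₁)=(0.253466, 0.293692), Y(Ω₂)=(0.000000, 0.000000)
  term(m=+5) = (0.000000, 0.000000)   from Y*(Ω₁)=(-0.302490, 0.164198), Y(Ω₂)=(-0.000000, -0.000000)
Σ over m = (0.286201, -0.000000); ×(4π/11) → (0.326955, -0.000000). Real part: 0.326955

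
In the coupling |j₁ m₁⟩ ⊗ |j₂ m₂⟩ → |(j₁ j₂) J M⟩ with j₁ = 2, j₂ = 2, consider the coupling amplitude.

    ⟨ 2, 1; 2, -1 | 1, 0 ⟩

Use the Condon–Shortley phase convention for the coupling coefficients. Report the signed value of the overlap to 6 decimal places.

triangle: 3!·1!·1!/6! = 6/720
(j±m)!: 3!·1!·1!·3!·1!·1! = 36
prefactor² = (2J+1)·Δ·N² = 9/10
  k=0: +1/(0!·3!·1!·1!·0!·0!) = 1/6
  k=1: −1/(1!·2!·0!·0!·1!·1!) = -1/2
Σ = -1/3  ⇒  CG² = 9/10·(-1/3)² = 1/10
CG = −√(1/10) = -0.316228

−√(1/10) = -0.316228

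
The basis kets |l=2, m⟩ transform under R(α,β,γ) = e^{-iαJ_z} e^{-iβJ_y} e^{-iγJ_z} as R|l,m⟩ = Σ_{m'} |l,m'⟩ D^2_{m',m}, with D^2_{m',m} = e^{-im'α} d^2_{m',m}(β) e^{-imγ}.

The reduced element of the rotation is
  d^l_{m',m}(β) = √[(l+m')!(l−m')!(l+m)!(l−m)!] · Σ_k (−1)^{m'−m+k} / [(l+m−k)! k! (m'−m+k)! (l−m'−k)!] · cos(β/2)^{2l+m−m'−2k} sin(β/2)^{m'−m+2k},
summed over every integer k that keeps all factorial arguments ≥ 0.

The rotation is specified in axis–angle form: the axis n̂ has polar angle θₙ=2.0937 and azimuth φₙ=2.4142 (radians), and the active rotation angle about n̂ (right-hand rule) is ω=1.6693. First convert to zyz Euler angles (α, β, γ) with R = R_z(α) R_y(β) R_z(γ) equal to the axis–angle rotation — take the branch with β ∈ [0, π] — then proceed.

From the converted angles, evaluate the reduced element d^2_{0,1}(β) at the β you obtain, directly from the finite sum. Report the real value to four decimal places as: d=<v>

d=0.2117

Axis–angle → zyz. n̂ = (sinθₙcosφₙ, sinθₙsinφₙ, cosθₙ) = (-0.647103, +0.576072, -0.499398), ω = 1.6693.
R = I cosω + sinω [n̂]ₓ + (1−cosω) n̂n̂ᵀ gives
  R = [+0.361579, +0.087538, +0.928223; -0.906416, +0.266152, +0.327984; -0.218337, -0.959948, +0.175581]
β = atan2(√(R₁₃²+R₂₃²), R₃₃) = 1.394301; α = atan2(R₂₃, R₁₃) mod 2π = 0.339653; γ = atan2(R₃₂, −R₃₁) mod 2π = 4.936031
d^2_{0,1}(β=1.3943) via the finite sum:
With c≡cos(β/2)=0.766675 and s≡sin(β/2)=0.642036, N=[2·2·6·1]^{1/2}=4.898979
k∈{1,2} keeps every argument non-negative
  k=1: (−1)^0·4.8990/(2)·0.7667^3·0.6420^1 = +0.708710
  k=2: (−1)^1·4.8990/(2)·0.7667^1·0.6420^3 = -0.497009
d^2_{0,1}(1.3943) = +0.708710 -0.497009 = +0.211701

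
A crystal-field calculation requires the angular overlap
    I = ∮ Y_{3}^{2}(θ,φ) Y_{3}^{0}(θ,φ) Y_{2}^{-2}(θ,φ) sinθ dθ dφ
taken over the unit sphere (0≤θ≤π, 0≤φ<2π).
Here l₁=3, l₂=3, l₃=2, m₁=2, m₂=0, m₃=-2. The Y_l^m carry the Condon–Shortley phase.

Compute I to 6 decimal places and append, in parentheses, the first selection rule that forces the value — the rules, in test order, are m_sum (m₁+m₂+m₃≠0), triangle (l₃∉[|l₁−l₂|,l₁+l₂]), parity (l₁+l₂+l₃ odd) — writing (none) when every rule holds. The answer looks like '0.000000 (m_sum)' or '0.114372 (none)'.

-0.188063 (none)

Checks pass: Σm=0; 8 even; l₃=2∈[0,6].
(2·3+1)(2·3+1)(2·2+1) = 245
Δ: 4! 2! 2! / 9! → 1/3780
sum: t=1:−1/24 t=2:+1/4 t=3:−1/24 = 1/6
3j²(3 3 2; 0 0 0) = Δ·Π!·Σ² = 4/105  (sign +1)
sum: t=1:−1/24 = -1/24
3j²(3 3 2; 2 0 -2) = Δ·Π!·Σ² = 1/21  (sign -1)
combine: 4πI² = 245·4/105·1/21 = 4/9
take √, sign -1: I = -0.18806319
No selection rule forces the value: the integral is nonzero (none).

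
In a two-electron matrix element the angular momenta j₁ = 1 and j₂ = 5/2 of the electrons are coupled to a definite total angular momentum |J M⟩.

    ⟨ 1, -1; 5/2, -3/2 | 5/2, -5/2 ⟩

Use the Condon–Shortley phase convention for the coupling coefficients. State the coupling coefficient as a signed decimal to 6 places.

−√(2/7) ≈ -0.534522

j₁+j₂−J=1  J+j₁−j₂=1  J−j₁+j₂=4  j₁+j₂+J+1=7
(j₁±m₁, j₂±m₂, J±M) = (0,2,1,4,0,5)
P² = 1152/7
sum k=1..1:
  [1] −1/24 = -1/24
S = -1/24
C² = P²·S² = 2/7 ; C = -0.534522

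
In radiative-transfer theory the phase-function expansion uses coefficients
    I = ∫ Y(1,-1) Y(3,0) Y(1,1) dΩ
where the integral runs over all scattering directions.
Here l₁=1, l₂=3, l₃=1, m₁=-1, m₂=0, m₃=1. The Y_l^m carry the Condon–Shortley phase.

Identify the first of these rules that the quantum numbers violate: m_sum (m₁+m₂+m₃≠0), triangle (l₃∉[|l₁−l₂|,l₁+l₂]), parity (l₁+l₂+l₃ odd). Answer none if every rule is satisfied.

triangle

Σmᵢ = 0  ✓
l₃∈[|l₁−l₂|,l₁+l₂]=[2,4] required, l₃=1 fails  ✗
Σlᵢ = 5 ⇒ odd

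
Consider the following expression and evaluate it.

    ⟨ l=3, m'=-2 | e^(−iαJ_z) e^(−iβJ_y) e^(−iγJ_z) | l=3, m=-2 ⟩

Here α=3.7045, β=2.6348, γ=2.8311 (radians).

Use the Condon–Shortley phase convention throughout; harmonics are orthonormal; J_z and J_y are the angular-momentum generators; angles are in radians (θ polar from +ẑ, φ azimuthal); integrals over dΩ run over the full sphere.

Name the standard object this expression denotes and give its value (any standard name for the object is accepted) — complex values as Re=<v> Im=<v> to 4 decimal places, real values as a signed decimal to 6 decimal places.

Wigner D-matrix element, Re=-0.0160 Im=-0.0088

This is a Wigner D-matrix element — the rotation-matrix element ⟨l m'| R(α,β,γ) |l m⟩ in the angular-momentum basis.
Split into d^3_{-2,-2}(β=2.6348) × two z-phases.
With c≡cos(β/2)=0.250693 and s≡sin(β/2)=0.968067, N=[1·120·1·120]^{1/2}=120.000000
k∈{0,1} keeps every argument non-negative
  k=0: (−1)^0·120.0000/(120)·0.2507^6·0.9681^0 = +0.000248
  k=1: (−1)^1·120.0000/(24)·0.2507^4·0.9681^2 = -0.018508
d^3_{-2,-2}(2.6348) = +0.000248 -0.018508 = -0.018259
Attach z-rotation phases: D = e^{-i(-2)(3.7045)}·(-0.018259)·e^{-i(-2)(2.8311)} = -0.015982-0.008831i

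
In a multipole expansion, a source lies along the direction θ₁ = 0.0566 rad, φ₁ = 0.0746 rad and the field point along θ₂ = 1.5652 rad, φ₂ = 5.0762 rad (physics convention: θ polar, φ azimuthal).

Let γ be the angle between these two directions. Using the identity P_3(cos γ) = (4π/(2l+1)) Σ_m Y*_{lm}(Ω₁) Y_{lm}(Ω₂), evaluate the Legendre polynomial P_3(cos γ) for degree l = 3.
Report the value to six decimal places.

Term-by-term m-sum for l=3 (normalisation 4π/7 = 1.795196):
  term(m=-3) = -0.000024-0.000020i   from Y*(Ω₁)=+0.000074+0.000017i, Y(Ω₂)=-0.370181-0.192421i
  term(m=-2) = -0.000016+0.000010i   from Y*(Ω₁)=+0.003229+0.000485i, Y(Ω₂)=-0.004271+0.003804i
  term(m=-1) = -0.006712-0.022558i   from Y*(Ω₁)=+0.072634+0.005429i, Y(Ω₂)=-0.114980-0.301975i
  term(m=+0) = -0.004631+0.000000i   from Y*(Ω₁)=+0.739196-0.000000i, Y(Ω₂)=-0.006265+0.000000i
  term(m=+1) = -0.006712+0.022558i   from Y*(Ω₁)=-0.072634+0.005429i, Y(Ω₂)=+0.114980-0.301975i
  term(m=+2) = -0.000016-0.000010i   from Y*(Ω₁)=+0.003229-0.000485i, Y(Ω₂)=-0.004271-0.003804i
  term(m=+3) = -0.000024+0.000020i   from Y*(Ω₁)=-0.000074+0.000017i, Y(Ω₂)=+0.370181-0.192421i
Accumulated sum -0.018135-0.000000i; after 4π/(2l+1) scaling, -0.032555-0.000000i ⇒ P_3 = -0.032555

-0.032555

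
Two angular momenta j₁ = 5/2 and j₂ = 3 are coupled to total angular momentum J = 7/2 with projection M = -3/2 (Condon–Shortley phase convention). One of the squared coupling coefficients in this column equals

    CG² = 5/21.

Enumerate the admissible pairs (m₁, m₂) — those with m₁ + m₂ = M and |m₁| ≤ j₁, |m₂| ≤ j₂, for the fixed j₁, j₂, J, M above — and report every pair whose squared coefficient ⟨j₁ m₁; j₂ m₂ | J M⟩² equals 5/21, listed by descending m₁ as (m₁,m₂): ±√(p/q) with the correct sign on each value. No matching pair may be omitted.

(-1/2,-1): −√(5/21)

Admissible pairs with m₁+m₂ = M = -3/2: (-5/2,1), (-3/2,0), (-1/2,-1), (1/2,-2), (3/2,-3)
  (m₁,m₂)=(3/2,-3): CG² = 2/7, CG = +√(2/7)
  (m₁,m₂)=(1/2,-2): CG² = 2/21, CG = +√(2/21)
  (m₁,m₂)=(-1/2,-1): CG² = 5/21, CG = −√(5/21)   ← matches the target
  (m₁,m₂)=(-3/2,0): CG² = 0/1, CG = 0
  (m₁,m₂)=(-5/2,1): CG² = 8/21, CG = +√(8/21)
Pairs with CG² = 5/21: (-1/2,-1): −√(5/21)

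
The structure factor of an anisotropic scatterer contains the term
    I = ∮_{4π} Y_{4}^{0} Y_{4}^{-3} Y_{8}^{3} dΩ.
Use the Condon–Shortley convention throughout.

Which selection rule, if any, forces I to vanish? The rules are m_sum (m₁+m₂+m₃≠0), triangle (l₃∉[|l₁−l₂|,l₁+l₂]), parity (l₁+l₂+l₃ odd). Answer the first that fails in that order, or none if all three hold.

none

azimuthal sum: 0 − 3 + 3 = 0  ✓
0 ≤ 8 ≤ 8 (triangle on l)  ✓
L = 4 + 4 + 8 = 16 (even)  ✓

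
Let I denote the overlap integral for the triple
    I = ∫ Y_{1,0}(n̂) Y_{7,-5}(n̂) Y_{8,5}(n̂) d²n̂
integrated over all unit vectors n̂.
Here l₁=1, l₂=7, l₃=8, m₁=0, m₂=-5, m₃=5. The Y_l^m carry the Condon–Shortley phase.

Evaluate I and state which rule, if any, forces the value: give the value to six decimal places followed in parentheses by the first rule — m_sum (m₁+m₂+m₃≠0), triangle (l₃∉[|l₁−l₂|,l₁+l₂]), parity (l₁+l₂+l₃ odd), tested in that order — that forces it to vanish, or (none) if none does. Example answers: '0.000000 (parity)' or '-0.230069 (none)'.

Checks pass: Σm=0; 16 even; l₃=8∈[6,8].
(2·1+1)(2·7+1)(2·8+1) = 765
Δ: 0! 2! 14! / 17! → 1/2040
sum: t=0:+1/25401600 = 1/25401600
3j²(1 7 8; 0 0 0) = Δ·Π!·Σ² = 8/255  (sign +1)
sum: t=0:+1/958003200 = 1/958003200
3j²(1 7 8; 0 -5 5) = Δ·Π!·Σ² = 13/680  (sign -1)
combine: 4πI² = 765·8/255·13/680 = 39/85
take √, sign -1: I = -0.19108118
No selection rule forces the value: the integral is nonzero (none).

-0.191081 (none)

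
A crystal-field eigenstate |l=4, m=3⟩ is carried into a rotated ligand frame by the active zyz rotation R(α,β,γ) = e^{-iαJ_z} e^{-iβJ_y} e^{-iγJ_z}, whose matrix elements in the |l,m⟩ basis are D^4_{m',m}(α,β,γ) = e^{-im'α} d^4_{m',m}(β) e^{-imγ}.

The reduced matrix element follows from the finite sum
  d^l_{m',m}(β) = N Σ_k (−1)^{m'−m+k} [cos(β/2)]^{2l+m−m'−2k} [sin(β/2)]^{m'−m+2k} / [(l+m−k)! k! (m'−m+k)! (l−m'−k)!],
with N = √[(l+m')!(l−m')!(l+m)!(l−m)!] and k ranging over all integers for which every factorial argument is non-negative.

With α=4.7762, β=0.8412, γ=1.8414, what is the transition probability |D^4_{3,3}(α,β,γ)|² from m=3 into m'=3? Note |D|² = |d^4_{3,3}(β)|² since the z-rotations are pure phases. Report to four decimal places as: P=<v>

Split into d^4_{3,3}(β=0.8412) × two z-phases.
Half-angle: c=0.912844, s=0.408308. N=√(5040·1·5040·1)=5040.000000
k: max(0,(3)−(3))=0 … min(4+(3),4−(3))=1
  k=0: (−1)^0·5040.0000/(5040)·0.9128^8·0.4083^0 = +0.482140
  k=1: (−1)^1·5040.0000/(720)·0.9128^6·0.4083^2 = -0.675234
d^4_{3,3}(0.8412) = +0.482140 -0.675234 = -0.193094
|D^4_{3,3}|² = |d^4_{3,3}(β)|² = (-0.193094)² = 0.037285 (the z-rotation phases have unit modulus)

P=0.0373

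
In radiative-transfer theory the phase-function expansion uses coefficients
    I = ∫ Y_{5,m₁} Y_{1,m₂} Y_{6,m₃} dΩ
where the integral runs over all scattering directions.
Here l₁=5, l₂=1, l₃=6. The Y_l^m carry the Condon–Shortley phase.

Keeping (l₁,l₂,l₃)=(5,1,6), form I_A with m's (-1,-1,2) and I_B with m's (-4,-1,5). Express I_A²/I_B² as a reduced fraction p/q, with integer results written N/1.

28/55

l's match ⇒ only the (l;m) 3-j factors differ between A and B.
A: triangle coeff Δ(5,1,6) = 1/858; Σ_t [0,0]: t=0:+1/34560 = 1/34560; (3j)²=14/429 [(5 1 6; -1 -1 2)], sign=+1
B: triangle coeff Δ(5,1,6) = 1/858; Σ_t [0,0]: t=0:+1/725760 = 1/725760; (3j)²=5/78 [(5 1 6; -4 -1 5)], sign=-1
I_A²/I_B² = (14/429)/(5/78) = 28/55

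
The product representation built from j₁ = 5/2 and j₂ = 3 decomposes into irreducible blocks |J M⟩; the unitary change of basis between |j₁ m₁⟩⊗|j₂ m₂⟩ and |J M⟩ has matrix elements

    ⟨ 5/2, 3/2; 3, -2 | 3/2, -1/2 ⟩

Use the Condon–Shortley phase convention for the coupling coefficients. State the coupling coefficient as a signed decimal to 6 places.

triangle: 4!*1!*2!/8! = 48/40320
(j±m)!: 4!*1!*1!*5!*1!*2! = 5760
prefactor² = (2J+1)*Δ*N² = 192/7
  k=0: +1/(0!*4!*1!*1!*0!*1!) = 1/24
  k=1: −1/(1!*3!*0!*0!*1!*2!) = -1/12
Σ = -1/24  ⇒  CG² = 192/7*(-1/24)² = 1/21
CG = −√(1/21) = -0.218218

-0.218218  (= −√(1/21))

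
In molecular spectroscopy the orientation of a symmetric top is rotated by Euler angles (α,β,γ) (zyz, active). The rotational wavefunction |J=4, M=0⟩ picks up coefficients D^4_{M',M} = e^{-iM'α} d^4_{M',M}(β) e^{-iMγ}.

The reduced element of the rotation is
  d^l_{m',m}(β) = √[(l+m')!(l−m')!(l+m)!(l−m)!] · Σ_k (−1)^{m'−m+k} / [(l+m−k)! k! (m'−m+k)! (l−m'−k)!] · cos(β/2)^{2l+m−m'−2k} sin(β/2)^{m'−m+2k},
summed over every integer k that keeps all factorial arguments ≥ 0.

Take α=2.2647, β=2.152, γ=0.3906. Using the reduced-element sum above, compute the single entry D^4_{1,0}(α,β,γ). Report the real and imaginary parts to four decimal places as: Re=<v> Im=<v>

Re=0.1460 Im=0.1755

Split into d^4_{1,0}(β=2.1520) × two z-phases.
With c≡cos(β/2)=0.474852 and s≡sin(β/2)=0.880065, N=[120·6·24·24]^{1/2}=643.987578
The bounds max(0,m−m')=0 and min(l+m,l−m')=3 give 4 terms
  k=0: (−1)^1·643.9876/(144)·0.4749^7·0.8801^1 = -0.021426
  k=1: (−1)^2·643.9876/(24)·0.4749^5·0.8801^3 = +0.441575
  k=2: (−1)^3·643.9876/(24)·0.4749^3·0.8801^5 = -1.516761
  k=3: (−1)^4·643.9876/(144)·0.4749^1·0.8801^7 = +0.868317
d^4_{1,0}(2.1520) = -0.021426 +0.441575 -1.516761 +0.868317 = -0.228294
Phases: e^{-i·(1)·2.2647}=-0.639543-0.768755i, e^{-i·(0)·0.3906}=+1.000000+0.000000i ⇒ D=+0.146004+0.175503i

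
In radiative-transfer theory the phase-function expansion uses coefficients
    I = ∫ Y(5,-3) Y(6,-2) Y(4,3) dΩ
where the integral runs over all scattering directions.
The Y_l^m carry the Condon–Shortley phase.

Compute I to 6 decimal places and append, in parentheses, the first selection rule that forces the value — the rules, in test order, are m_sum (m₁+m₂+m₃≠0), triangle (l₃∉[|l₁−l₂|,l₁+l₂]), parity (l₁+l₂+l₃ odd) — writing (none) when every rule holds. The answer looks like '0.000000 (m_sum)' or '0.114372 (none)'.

-3 − 2 + 3 = -2 ≠ 0: azimuthal integral kills it; I = 0

0.000000 (m_sum)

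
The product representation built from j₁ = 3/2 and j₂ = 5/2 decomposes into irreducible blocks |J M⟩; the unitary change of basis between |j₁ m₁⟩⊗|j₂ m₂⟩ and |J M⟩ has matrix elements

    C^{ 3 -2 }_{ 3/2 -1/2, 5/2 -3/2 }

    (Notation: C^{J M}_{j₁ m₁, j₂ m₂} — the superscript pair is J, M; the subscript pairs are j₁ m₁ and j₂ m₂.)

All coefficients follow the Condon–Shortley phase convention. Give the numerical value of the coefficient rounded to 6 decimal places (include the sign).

j₁+j₂−J=1  J+j₁−j₂=2  J−j₁+j₂=4  j₁+j₂+J+1=8
(j₁±m₁, j₂±m₂, J±M) = (1,2,1,4,1,5)
P² = 48
sum k=0..1:
  [0] +1/12 = 1/12
  [1] −1/24 = -1/24
S = 1/24
C² = P²·S² = 1/12 ; C = +0.288675

+0.288675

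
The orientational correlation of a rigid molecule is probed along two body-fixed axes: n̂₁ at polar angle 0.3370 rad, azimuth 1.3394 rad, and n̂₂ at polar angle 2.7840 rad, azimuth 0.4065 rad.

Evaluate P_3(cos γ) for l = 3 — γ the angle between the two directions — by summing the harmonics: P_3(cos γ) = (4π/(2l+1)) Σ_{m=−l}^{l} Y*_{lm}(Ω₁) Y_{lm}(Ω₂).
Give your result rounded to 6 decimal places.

-0.131308

Expand P_3 via completeness: Σ_{m} conj(Y_{3,m}) at Ω₁ times Y_{3,m} at Ω₂ —
  m=-3: Y*=-0.009650-0.011593i  Y=+0.006157-0.016799i  product -0.000254+0.000091i
  m=-2: Y*=-0.094360+0.047079i  Y=-0.080614+0.085192i  product +0.003596-0.011834i
  m=-1: Y*=+0.084632+0.359194i  Y=+0.351959-0.151510i  product +0.084208+0.113599i
  m=+0: Y*=+0.511841-0.000000i  Y=-0.485004+0.000000i  product -0.248245+0.000000i
  m=+1: Y*=-0.084632+0.359194i  Y=-0.351959-0.151510i  product +0.084208-0.113599i
  m=+2: Y*=-0.094360-0.047079i  Y=-0.080614-0.085192i  product +0.003596+0.011834i
  m=+3: Y*=+0.009650-0.011593i  Y=-0.006157-0.016799i  product -0.000254-0.000091i
Total Σ_m = -0.073144-0.000000i. Multiply by 1.795196: -0.131308-0.000000i. P_3(cos γ) = -0.131308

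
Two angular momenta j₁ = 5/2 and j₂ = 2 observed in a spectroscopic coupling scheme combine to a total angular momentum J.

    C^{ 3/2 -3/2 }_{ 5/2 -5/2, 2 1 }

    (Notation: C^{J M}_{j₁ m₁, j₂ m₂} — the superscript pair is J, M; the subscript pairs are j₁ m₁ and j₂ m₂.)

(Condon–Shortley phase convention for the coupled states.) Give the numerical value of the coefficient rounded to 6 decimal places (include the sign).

triangle: 3!×2!×1!/7! = 12/5040
(j±m)!: 0!×5!×3!×1!×0!×3! = 4320
prefactor² = (2J+1)×Δ×N² = 288/7
  k=3: −1/(3!×0!×2!×0!×0!×1!) = -1/12
Σ = -1/12  ⇒  CG² = 288/7×(-1/12)² = 2/7
CG = −√(2/7) = -0.534522

−√(2/7) ≈ -0.534522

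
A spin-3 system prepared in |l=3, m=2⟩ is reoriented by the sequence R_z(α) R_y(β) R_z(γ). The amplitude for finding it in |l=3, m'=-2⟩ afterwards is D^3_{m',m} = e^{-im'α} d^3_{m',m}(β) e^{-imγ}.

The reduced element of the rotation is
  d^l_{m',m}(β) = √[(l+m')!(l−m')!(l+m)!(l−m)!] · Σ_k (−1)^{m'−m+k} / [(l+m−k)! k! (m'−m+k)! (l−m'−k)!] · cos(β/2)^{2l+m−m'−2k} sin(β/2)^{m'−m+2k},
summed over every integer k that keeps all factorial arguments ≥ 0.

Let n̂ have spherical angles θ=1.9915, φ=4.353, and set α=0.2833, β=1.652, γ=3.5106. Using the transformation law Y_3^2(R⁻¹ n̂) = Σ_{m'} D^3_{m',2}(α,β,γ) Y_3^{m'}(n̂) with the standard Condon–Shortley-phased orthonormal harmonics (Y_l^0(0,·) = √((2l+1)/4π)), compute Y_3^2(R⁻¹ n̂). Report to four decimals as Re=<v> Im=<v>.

Re=0.3602 Im=0.1392

Need the full column D^3_{m',2} for m'=−3..3 at α=0.2833, β=1.6520, γ=3.5106.
cos(β/2)=0.677822, sin(β/2)=0.735226
d^3_{-3,2}: single k=5 term ⇒ +0.356694;  D = +0.354464+0.039826i
d^3_{-2,2}: k∈[4..5] ⇒ +0.671251 -0.157952 = +0.513299;  D = +0.505776-0.087557i
d^3_{-1,2}: k∈[3..4] ⇒ +0.782780 -0.460490 = +0.322290;  D = +0.289541-0.141552i
d^3_{0,2}: k∈[2..3] ⇒ +0.624979 -0.735318 = -0.110340;  D = -0.081630+0.074239i
d^3_{1,2}: k∈[1..2] ⇒ +0.332659 -0.782780 = -0.450121;  D = -0.235073+0.383861i
d^3_{2,2}: k∈[0..1] ⇒ +0.096983 -0.570525 = -0.473542;  D = -0.124565+0.456865i
d^3_{3,2}: single k=0 term ⇒ -0.257677;  D = +0.004411+0.257639i
Y_3^{m'}(θ=1.9915,φ=4.353) and Σ D·Y over m':
  (+0.3545+0.0398i)·(+0.2796-0.1501i)  (+0.5058-0.0876i)·(+0.2617+0.2290i)  (+0.2895-0.1416i)·(+0.0172-0.0459i)  (-0.0816+0.0742i)·(+0.3301+0.0000i)  (-0.2351+0.3839i)·(-0.0172-0.0459i)  (-0.1246+0.4569i)·(+0.2617-0.2290i)  (+0.0044+0.2576i)·(-0.2796-0.1501i)
Y_3^2(R⁻¹ n̂) = +0.360156+0.139205i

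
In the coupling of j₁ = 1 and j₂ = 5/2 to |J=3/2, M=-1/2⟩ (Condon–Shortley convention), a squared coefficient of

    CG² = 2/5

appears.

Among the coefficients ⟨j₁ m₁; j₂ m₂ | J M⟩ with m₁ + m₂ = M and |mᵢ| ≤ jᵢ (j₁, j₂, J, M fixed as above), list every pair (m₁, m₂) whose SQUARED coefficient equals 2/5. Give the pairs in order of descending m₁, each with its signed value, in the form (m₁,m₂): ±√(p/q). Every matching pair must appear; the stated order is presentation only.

Admissible pairs with m₁+m₂ = M = -1/2: (-1,1/2), (0,-1/2), (1,-3/2)
  (m₁,m₂)=(1,-3/2): CG² = 2/5, CG = +√(2/5)   ← matches the target
  (m₁,m₂)=(0,-1/2): CG² = 2/5, CG = −√(2/5)   ← matches the target
  (m₁,m₂)=(-1,1/2): CG² = 1/5, CG = +√(1/5)
Pairs with CG² = 2/5: (1,-3/2): +√(2/5); (0,-1/2): −√(2/5)

(1,-3/2): +√(2/5); (0,-1/2): −√(2/5)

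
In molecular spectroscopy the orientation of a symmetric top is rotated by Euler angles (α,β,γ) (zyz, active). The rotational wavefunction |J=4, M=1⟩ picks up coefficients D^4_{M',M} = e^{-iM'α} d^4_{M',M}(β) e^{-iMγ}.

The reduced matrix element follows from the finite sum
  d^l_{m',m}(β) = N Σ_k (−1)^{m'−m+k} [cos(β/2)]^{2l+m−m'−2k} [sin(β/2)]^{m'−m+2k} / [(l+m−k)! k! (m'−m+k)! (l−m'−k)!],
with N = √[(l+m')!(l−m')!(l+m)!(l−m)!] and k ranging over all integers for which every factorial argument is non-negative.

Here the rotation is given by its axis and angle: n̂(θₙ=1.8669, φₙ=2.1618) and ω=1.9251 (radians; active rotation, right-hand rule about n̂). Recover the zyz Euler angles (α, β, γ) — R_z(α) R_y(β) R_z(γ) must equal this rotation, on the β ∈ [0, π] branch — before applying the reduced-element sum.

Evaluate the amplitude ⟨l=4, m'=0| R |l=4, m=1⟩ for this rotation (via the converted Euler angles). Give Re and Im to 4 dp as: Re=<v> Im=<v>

Axis–angle → zyz. n̂ = (sinθₙcosφₙ, sinθₙsinφₙ, cosθₙ) = (-0.532946, +0.794244, -0.291796), ω = 1.9251.
R = I cosω + sinω [n̂]ₓ + (1−cosω) n̂n̂ᵀ gives
  R = [+0.035635, -0.296472, +0.954376; -0.843816, +0.502743, +0.187682; -0.535448, -0.812006, -0.232253]
β = atan2(√(R₁₃²+R₂₃²), R₃₃) = 1.805189; α = atan2(R₂₃, R₁₃) mod 2π = 0.194176; γ = atan2(R₃₂, −R₃₁) mod 2π = 5.295354
First d^4_{0,1}(β=1.8052), then the phase factors e^{-i(0)α} and e^{-i(1)γ}:
c=cos(1.805189/2)=0.619575, s=sin(1.805189/2)=0.784937; N=√[24·24·120·6]=643.987578
k∈{1,2,3,4} keeps every argument non-negative
  k=1: (−1)^0·643.9876/(144)·0.6196^7·0.7849^1 = +0.123029
  k=2: (−1)^1·643.9876/(24)·0.6196^5·0.7849^3 = -1.184791
  k=3: (−1)^2·643.9876/(24)·0.6196^3·0.7849^5 = +1.901617
  k=4: (−1)^3·643.9876/(144)·0.6196^1·0.7849^7 = -0.508690
d^4_{0,1}(1.8052) = +0.123029 -1.184791 +1.901617 -0.508690 = +0.331166
Attach z-rotation phases: D = e^{-i(0)(0.1942)}·(+0.331166)·e^{-i(1)(5.2954)} = +0.182307+0.276469i

Re=0.1823 Im=0.2765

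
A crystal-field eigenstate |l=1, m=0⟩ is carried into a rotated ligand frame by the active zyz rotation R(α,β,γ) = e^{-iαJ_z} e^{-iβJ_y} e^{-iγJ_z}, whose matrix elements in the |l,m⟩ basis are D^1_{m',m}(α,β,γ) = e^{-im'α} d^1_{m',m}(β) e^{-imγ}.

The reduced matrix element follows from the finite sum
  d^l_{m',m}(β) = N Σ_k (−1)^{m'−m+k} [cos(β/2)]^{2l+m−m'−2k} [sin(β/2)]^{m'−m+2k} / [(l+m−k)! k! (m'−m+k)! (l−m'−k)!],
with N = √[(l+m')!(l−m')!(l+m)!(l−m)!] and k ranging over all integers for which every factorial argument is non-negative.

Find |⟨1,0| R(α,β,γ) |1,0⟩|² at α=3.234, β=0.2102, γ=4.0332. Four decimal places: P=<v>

Split into d^1_{0,0}(β=0.2102) × two z-phases.
Half-angle: c=0.994482, s=0.104907. N=√(1·1·1·1)=1.000000
k∈{0,1} keeps every argument non-negative
  k=0: (−1)^0·1.0000/(1)·0.9945^2·0.1049^0 = +0.988995
  k=1: (−1)^1·1.0000/(1)·0.9945^0·0.1049^2 = -0.011005
d^1_{0,0}(0.2102) = +0.988995 -0.011005 = +0.977989
|D^1_{0,0}|² = |d^1_{0,0}(β)|² = (+0.977989)² = 0.956463 (the z-rotation phases have unit modulus)

P=0.9565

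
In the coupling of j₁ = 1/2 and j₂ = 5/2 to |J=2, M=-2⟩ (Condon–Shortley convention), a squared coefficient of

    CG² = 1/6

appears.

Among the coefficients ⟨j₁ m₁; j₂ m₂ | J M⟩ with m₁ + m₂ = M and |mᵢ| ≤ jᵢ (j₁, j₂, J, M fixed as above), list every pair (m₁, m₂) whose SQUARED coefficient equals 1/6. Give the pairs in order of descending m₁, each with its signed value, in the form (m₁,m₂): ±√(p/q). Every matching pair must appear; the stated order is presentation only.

(-1/2,-3/2): −√(1/6)

Admissible pairs with m₁+m₂ = M = -2: (-1/2,-3/2), (1/2,-5/2)
  (m₁,m₂)=(1/2,-5/2): CG² = 5/6, CG = +√(5/6)
  (m₁,m₂)=(-1/2,-3/2): CG² = 1/6, CG = −√(1/6)   ← matches the target
Pairs with CG² = 1/6: (-1/2,-3/2): −√(1/6)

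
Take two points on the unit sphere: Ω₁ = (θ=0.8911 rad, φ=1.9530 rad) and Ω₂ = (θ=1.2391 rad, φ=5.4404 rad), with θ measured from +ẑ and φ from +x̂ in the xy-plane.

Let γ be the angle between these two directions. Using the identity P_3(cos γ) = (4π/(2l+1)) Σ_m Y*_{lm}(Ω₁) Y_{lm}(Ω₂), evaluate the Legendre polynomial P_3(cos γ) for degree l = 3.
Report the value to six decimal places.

0.441705

Summing Y*_{l m}(θ₁,φ₁)·Y_{l m}(θ₂,φ₂) over m ∈ [−3, 3]; prefactor 4π/(2·3+1) = 1.795196:
  m=-3: (+0.178899-0.080791i) × (-0.288392+0.202955i) = -0.035196+0.059608i  (running Σ = -0.035196+0.059608i)
  m=-2: (-0.280477-0.268942i) × (-0.034072+0.295557i) = +0.089044-0.073733i  (running Σ = +0.053848-0.014125i)
  m=-1: (-0.091443+0.227488i) × (-0.095513-0.107156i) = +0.033111-0.011929i  (running Σ = +0.086959-0.026054i)
  m=0: (-0.240328-0.000000i) × (-0.300136+0.000000i) = +0.072131+0.000000i  (running Σ = +0.159090-0.026054i)
  m=1: (+0.091443+0.227488i) × (+0.095513-0.107156i) = +0.033111+0.011929i  (running Σ = +0.192201-0.014125i)
  m=2: (-0.280477+0.268942i) × (-0.034072-0.295557i) = +0.089044+0.073733i  (running Σ = +0.281245+0.059608i)
  m=3: (-0.178899-0.080791i) × (+0.288392+0.202955i) = -0.035196-0.059608i  (running Σ = +0.246049+0.000000i)
Σ over m = +0.246049+0.000000i; ×(4π/7) → +0.441705+0.000000i. Real part: 0.441705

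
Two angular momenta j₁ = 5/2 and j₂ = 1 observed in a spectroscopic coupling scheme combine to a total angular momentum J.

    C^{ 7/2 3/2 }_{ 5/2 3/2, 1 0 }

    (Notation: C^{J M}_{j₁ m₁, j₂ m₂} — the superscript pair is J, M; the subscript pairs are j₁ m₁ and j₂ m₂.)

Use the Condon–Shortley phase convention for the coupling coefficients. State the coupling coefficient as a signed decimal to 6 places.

+√(10/21) = +0.690066

j₁+j₂−J=0  J+j₁−j₂=5  J−j₁+j₂=2  j₁+j₂+J+1=8
(j₁±m₁, j₂±m₂, J±M) = (4,1,1,1,5,2)
P² = 1920/7
sum k=0..0:
  [0] +1/24 = 1/24
S = 1/24
C² = P²·S² = 10/21 ; C = +0.690066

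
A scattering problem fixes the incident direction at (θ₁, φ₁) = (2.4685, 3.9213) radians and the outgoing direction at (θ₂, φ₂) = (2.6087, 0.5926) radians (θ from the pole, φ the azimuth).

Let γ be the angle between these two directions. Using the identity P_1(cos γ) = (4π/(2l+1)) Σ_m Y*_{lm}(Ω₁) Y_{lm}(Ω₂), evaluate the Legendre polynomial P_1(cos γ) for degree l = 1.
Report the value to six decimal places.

0.362300

Expand P_1 via completeness: Σ_{m} conj(Y_{1,m}) at Ω₁ times Y_{1,m} at Ω₂ —
  term(m=-1) = -0.037144-0.007032i   from Y*(Ω₁)=-0.153163-0.151430i, Y(Ω₂)=+0.145593-0.098032i
  term(m=+0) = +0.160782+0.000000i   from Y*(Ω₁)=-0.382037-0.000000i, Y(Ω₂)=-0.420853+0.000000i
  term(m=+1) = -0.037144+0.007032i   from Y*(Ω₁)=+0.153163-0.151430i, Y(Ω₂)=-0.145593-0.098032i
Total Σ_m = +0.086493+0.000000i. Multiply by 4.188790: +0.362300+0.000000i. P_1(cos γ) = 0.362300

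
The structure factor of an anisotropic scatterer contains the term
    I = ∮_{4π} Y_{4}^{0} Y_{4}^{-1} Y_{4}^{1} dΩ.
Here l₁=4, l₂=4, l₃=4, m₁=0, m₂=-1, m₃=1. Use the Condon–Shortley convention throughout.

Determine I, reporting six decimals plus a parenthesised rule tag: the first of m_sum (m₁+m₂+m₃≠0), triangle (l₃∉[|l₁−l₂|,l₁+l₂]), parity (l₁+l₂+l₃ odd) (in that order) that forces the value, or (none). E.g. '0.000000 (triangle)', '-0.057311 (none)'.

m-sum 0 ✓  L=12 even ✓  0≤4≤8 ✓
Π(2lᵢ+1) = 9×9×9 = 729
triangle coeff Δ(4,4,4) = 1/450450
Σ_t [0,4]: t=0:+1/13824 t=1:−1/216 t=2:+1/64 t=3:−1/216 t=4:+1/13824 = 5/768
(3j)²=18/1001 [(4 4 4; 0 0 0)], sign=+1
Σ_t [0,3]: t=0:+1/3456 t=1:−1/144 t=2:+1/96 t=3:−1/864 = 1/384
(3j)²=9/2002 [(4 4 4; 0 -1 1)], sign=-1
⇒ 4πI² = 59049/1002001
I = (-1)√(59049/1002001/(4π)) = -0.06848055
No selection rule forces the value: the integral is nonzero (none).

-0.068481 (none)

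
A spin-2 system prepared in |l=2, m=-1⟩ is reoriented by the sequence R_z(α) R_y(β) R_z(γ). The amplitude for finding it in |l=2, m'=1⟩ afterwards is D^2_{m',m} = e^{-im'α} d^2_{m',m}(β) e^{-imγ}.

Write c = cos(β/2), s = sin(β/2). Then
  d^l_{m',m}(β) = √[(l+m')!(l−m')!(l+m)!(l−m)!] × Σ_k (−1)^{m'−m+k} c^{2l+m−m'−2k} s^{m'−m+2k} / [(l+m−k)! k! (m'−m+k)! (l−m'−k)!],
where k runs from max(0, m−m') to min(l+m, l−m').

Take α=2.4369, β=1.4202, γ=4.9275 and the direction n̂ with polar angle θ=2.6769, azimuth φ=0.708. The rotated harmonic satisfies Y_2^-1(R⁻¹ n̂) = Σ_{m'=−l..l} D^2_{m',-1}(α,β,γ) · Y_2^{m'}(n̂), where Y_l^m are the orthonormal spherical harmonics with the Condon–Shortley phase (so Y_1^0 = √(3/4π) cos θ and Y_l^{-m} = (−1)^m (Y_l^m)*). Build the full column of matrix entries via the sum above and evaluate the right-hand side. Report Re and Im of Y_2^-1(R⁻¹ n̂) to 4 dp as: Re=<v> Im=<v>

Need the full column D^2_{m',-1} for m'=−2..2 at α=2.4369, β=1.4202, γ=4.9275.
cos(β/2)=0.758297, sin(β/2)=0.651910
d^2_{-2,-1}: single k=1 term ⇒ +0.568506;  D = -0.528681-0.209033i
d^2_{-1,-1}: k∈[0..1] ⇒ +0.330641 -0.733119 = -0.402478;  D = -0.189268-0.355199i
d^2_{0,-1}: k∈[0..1] ⇒ -0.696274 +0.514608 = -0.181666;  D = -0.038778+0.177479i
d^2_{1,-1}: k∈[0..1] ⇒ +0.733119 -0.180613 = +0.552506;  D = -0.439509+0.334805i
d^2_{2,-1}: single k=0 term ⇒ -0.420176;  D = -0.419570-0.022553i
Y_2^{m'}(θ=2.6769,φ=0.708) and Σ D·Y over m':
  (-0.5287-0.2090i)·(+0.0120-0.0767i)  (-0.1893-0.3552i)·(-0.2351+0.2013i)  (-0.0388+0.1775i)·(+0.4408+0.0000i)  (-0.4395+0.3348i)·(+0.2351+0.2013i)  (-0.4196-0.0226i)·(+0.0120+0.0767i)
Y_2^-1(R⁻¹ n̂) = -0.097459+0.119494i

Re=-0.0975 Im=0.1195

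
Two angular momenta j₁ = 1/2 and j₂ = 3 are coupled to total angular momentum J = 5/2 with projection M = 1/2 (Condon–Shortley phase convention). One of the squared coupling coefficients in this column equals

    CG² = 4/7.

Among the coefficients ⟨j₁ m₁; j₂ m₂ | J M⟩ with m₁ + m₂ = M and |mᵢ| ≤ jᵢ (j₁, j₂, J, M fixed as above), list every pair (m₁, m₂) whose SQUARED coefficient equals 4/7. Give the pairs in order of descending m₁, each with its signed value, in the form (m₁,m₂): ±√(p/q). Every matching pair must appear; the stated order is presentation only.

(-1/2,1): −√(4/7)

Admissible pairs with m₁+m₂ = M = 1/2: (-1/2,1), (1/2,0)
  (m₁,m₂)=(1/2,0): CG² = 3/7, CG = +√(3/7)
  (m₁,m₂)=(-1/2,1): CG² = 4/7, CG = −√(4/7)   ← matches the target
Pairs with CG² = 4/7: (-1/2,1): −√(4/7)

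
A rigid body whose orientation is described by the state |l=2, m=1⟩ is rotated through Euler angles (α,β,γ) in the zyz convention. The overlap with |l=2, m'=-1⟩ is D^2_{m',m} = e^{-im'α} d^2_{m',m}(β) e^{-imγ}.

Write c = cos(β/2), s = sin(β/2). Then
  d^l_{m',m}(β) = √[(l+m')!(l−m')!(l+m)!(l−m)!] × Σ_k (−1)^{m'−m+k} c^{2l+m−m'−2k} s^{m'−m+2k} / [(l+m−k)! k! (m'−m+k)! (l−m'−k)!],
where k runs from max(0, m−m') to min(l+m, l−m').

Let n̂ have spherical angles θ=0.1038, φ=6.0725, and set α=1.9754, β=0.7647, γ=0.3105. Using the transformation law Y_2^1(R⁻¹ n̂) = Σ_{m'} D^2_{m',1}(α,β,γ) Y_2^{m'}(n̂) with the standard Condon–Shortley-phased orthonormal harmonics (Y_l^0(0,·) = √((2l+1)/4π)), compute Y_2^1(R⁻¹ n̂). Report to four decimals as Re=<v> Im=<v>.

Need the full column D^2_{m',1} for m'=−2..2 at α=1.9754, β=0.7647, γ=0.3105.
cos(β/2)=0.927790, sin(β/2)=0.373102
d^2_{-2,1}: single k=3 term ⇒ +0.096374;  D = -0.084636-0.046095i
d^2_{-1,1}: k∈[2..3] ⇒ +0.359481 -0.019378 = +0.340103;  D = -0.031958+0.338598i
d^2_{0,1}: k∈[1..2] ⇒ +0.729882 -0.118034 = +0.611848;  D = +0.582590-0.186941i
d^2_{1,1}: k∈[0..1] ⇒ +0.740968 -0.359481 = +0.381487;  D = -0.250140-0.288033i
d^2_{2,1}: single k=0 term ⇒ -0.595946;  D = +0.259800-0.536335i
Y_2^{m'}(θ=0.1038,φ=6.0725) and Σ D·Y over m':
  (-0.0846-0.0461i)·(+0.0038+0.0017i)  (-0.0320+0.3386i)·(+0.0779+0.0167i)  (+0.5826-0.1869i)·(+0.6206+0.0000i)  (-0.2501-0.2880i)·(-0.0779+0.0167i)  (+0.2598-0.5363i)·(+0.0038-0.0017i)
Y_2^1(R⁻¹ n̂) = +0.377546-0.074719i

Re=0.3775 Im=-0.0747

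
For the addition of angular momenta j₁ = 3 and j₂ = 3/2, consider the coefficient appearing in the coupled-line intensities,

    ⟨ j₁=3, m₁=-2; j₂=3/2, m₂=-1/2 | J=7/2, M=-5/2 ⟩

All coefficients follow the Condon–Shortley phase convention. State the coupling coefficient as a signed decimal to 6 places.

√[8·1!5!2!/9! · 1!5!1!2!1!6!] = √(6400/7)
  +(−1)^0/∏(0,1,5,1,0,1)! = 1/120  (running 1/120)
  +(−1)^1/∏(1,0,4,0,1,2)! = -1/48  (running -1/80)
⟨..|..⟩ = √(6400/7)·(-1/80) = -0.377964

−√(1/7) = -0.377964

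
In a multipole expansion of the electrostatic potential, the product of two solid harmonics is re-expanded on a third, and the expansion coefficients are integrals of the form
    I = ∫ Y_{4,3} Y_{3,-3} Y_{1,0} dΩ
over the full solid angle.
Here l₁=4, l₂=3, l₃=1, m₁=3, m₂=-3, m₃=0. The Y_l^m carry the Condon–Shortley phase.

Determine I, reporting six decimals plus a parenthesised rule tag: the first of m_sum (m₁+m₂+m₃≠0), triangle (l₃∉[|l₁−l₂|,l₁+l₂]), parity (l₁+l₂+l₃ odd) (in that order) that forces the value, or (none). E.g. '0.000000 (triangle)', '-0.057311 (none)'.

-0.162868 (none)

Rules hold: Σm=0, L=8 even, 1≤1≤7.
N = 9·7·3 = 189
Δ = 6!·2!·0!/9! = 1/252
Racah Σ t=3..3: t=3:−1/36 = -1/36
⇒ 3j(4 3 1; 0 0 0)² = 4/63, sgn +1
Racah Σ t=0..0: t=0:+1/720 = 1/720
⇒ 3j(4 3 1; 3 -3 0)² = 1/36, sgn -1
4πI² = N·(3j₀)²·(3jₘ)² = 1/3
I = -1·√(0.333333/4π) = -0.16286750
No selection rule forces the value: the integral is nonzero (none).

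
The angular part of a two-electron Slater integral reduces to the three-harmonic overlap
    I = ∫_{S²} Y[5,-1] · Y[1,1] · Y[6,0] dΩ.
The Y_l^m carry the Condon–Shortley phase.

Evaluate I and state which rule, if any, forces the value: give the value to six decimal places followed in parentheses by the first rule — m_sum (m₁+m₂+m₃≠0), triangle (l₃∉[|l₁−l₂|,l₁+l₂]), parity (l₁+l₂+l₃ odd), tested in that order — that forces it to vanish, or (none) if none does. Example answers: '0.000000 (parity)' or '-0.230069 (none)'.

m-sum 0 ✓  L=12 even ✓  4≤6≤6 ✓
Π(2lᵢ+1) = 11×3×13 = 429
triangle coeff Δ(5,1,6) = 1/858
Σ_t [0,0]: t=0:+1/14400 = 1/14400
(3j)²=6/143 [(5 1 6; 0 0 0)], sign=+1
Σ_t [0,0]: t=0:+1/34560 = 1/34560
(3j)²=5/286 [(5 1 6; -1 1 0)], sign=+1
⇒ 4πI² = 45/143
I = (+1)√(45/143/(4π)) = 0.15824621
No selection rule forces the value: the integral is nonzero (none).

0.158246 (none)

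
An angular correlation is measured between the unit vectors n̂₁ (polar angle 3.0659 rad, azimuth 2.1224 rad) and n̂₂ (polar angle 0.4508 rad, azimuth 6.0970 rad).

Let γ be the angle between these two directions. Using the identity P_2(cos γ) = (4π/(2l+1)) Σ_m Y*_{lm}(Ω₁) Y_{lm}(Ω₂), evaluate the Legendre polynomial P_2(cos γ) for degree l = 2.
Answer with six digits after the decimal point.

Term-by-term m-sum for l=2 (normalisation 4π/5 = 2.513274):
  [-2]  conj(Y_{2,-2})(Ω₁) = -0.00100 - 0.00197j ; Y_{2,-2}(Ω₂) = 0.06830 + 0.02668j ; Δ = -0.00002 - 0.00016j
  [-1]  conj(Y_{2,-1})(Ω₁) = 0.03053 - 0.04961j ; Y_{2,-1}(Ω₂) = 0.29773 + 0.05608j ; Δ = 0.01187 - 0.01306j
  [+0]  conj(Y_{2,0})(Ω₁) = 0.62537 + 0.00000j ; Y_{2,0}(Ω₂) = 0.45118 + 0.00000j ; Δ = 0.28215 + 0.00000j
  [+1]  conj(Y_{2,1})(Ω₁) = -0.03053 - 0.04961j ; Y_{2,1}(Ω₂) = -0.29773 + 0.05608j ; Δ = 0.01187 + 0.01306j
  [+2]  conj(Y_{2,2})(Ω₁) = -0.00100 + 0.00197j ; Y_{2,2}(Ω₂) = 0.06830 - 0.02668j ; Δ = -0.00002 + 0.00016j
Total Σ_m = 0.30587 - 0.00000j. Multiply by 2.513274: 0.76873 - 0.00000j. P_2(cos γ) = 0.768726

0.768726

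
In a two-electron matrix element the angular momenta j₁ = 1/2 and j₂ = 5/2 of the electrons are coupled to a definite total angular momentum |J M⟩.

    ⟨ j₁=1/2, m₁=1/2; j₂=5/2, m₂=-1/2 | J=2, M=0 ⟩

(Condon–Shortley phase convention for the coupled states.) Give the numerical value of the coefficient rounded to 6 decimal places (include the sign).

triangle: 1!*0!*4!/6! = 24/720
(j±m)!: 1!*0!*2!*3!*2!*2! = 48
prefactor² = (2J+1)*Δ*N² = 8
  k=0: +1/(0!*1!*0!*2!*0!*2!) = 1/4
Σ = 1/4  ⇒  CG² = 8*(1/4)² = 1/2
CG = +√(1/2) = +0.707107

+0.707107  (= +√(1/2))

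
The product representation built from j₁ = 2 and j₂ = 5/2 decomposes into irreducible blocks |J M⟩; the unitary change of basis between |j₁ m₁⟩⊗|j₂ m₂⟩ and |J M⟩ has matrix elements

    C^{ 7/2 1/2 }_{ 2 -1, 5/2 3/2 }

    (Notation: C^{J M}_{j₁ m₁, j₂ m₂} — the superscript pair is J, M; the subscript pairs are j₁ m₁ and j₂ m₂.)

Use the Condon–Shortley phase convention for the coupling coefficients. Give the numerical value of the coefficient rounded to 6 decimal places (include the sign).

√[8·1!3!4!/9! · 1!3!4!1!4!3!] = √(2304/35)
  +(−1)^0/∏(0,1,3,4,0,0)! = 1/144  (running 1/144)
  +(−1)^1/∏(1,0,2,3,1,1)! = -1/12  (running -11/144)
⟨..|..⟩ = √(2304/35)·(-11/144) = -0.619780

-0.619780  (= −√(121/315))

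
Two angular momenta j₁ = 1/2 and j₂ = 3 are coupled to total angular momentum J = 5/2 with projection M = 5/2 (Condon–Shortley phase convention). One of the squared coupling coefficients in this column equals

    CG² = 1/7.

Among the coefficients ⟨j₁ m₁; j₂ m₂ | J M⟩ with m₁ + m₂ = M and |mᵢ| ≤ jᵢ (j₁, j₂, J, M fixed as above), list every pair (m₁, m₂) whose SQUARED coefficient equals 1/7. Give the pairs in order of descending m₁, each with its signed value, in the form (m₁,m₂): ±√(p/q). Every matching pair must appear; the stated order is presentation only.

Admissible pairs with m₁+m₂ = M = 5/2: (-1/2,3), (1/2,2)
  (m₁,m₂)=(1/2,2): CG² = 1/7, CG = +√(1/7)   ← matches the target
  (m₁,m₂)=(-1/2,3): CG² = 6/7, CG = −√(6/7)
Pairs with CG² = 1/7: (1/2,2): +√(1/7)

(1/2,2): +√(1/7)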